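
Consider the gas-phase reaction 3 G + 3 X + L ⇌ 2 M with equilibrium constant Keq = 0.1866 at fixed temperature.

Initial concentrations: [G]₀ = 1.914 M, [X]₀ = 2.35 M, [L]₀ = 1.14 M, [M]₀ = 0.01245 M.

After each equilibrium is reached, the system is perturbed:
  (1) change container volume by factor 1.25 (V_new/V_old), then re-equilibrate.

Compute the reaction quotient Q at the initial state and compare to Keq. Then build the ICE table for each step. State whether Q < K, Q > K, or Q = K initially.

Q₀ = 1.4942e-06 vs Keq = 0.1866 ⇒ Q<K, forward
Step 1:
                   G          X          L          M
  I            1.914       2.35       1.14    0.01245
  C          -0.9371    -0.9371    -0.3124     0.6248
  E           0.9769      1.413     0.8276     0.6372
  solve Keq expr → x = 0.3124; check Q = 0.1866
Then change container volume by factor 1.25 (V_new/V_old).
Step 2:
                   G          X          L          M
  I           0.7815       1.13     0.6621     0.5098
  C           0.1183     0.1183    0.03944   -0.07888
  E           0.8998      1.249     0.7015     0.4309
  solve Keq expr → x = -0.03944; check Q = 0.1866

Q₀ = 1.4942e-06; Q < K (proceeds forward)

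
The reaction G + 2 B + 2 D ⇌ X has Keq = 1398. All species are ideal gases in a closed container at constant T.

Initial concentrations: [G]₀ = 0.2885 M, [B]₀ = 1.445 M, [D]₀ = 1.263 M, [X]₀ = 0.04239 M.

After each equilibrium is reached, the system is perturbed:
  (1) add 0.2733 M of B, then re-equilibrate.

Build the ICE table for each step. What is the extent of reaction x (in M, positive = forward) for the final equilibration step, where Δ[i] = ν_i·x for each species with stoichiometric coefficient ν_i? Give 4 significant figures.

x = 2.7734e-04 M

Q₀ = 0.04411 vs Keq = 1398 ⇒ Q<K, forward
Step 1:
                    G           B           D           X
  init         0.2885       1.445       1.263     0.04239
  Δ           -0.2878     -0.5757     -0.5757      0.2878
  eq       6.6164e-04      0.8693      0.6873      0.3302
  solve Keq expr → x = 0.2878; check Q = 1398
Then add 0.2733 M of B.
Step 2:
                    G           B           D           X
  init     6.6164e-04       1.143      0.6873      0.3302
  Δ       -2.7734e-04 -5.5469e-04 -5.5469e-04  2.7734e-04
  eq       3.8430e-04       1.142      0.6868      0.3305
  solve Keq expr → x = 2.7734e-04; check Q = 1398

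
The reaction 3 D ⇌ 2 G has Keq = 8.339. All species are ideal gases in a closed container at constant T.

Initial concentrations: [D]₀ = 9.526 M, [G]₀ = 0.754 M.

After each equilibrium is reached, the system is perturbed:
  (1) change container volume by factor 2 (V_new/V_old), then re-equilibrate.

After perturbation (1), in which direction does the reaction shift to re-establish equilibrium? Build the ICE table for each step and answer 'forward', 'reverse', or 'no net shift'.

Direction: reverse

Q₀ = 6.5767e-04 vs Keq = 8.339 ⇒ Q<K, forward
Step 1:
                  D         G
  Initial     9.526     0.754
  Change     -7.895     5.263
  Equil       1.631     6.017
  solve Keq expr → x = 2.632; check Q = 8.339
Then change container volume by factor 2 (V_new/V_old).
Step 2:
                  D         G
  Initial    0.8157     3.009
  Change     0.1839   -0.1226
  Equil      0.9996     2.886
  solve Keq expr → x = -0.0613; check Q = 8.339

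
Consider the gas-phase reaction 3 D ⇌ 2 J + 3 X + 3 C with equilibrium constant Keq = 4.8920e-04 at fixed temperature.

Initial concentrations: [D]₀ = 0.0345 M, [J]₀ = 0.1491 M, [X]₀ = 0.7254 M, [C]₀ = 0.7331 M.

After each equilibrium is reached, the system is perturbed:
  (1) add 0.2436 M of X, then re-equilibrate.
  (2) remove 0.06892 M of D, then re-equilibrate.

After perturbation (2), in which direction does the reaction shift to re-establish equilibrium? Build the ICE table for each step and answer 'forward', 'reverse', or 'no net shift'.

Q₀ = 81.42 vs Keq = 4.8920e-04 ⇒ Q>K, reverse
Step 1:
                   D          J          X          C
  init        0.0345     0.1491     0.7254     0.7331
  Δ           0.1986    -0.1324    -0.1986    -0.1986
  eq          0.2331    0.01667     0.5268     0.5345
  solve Keq expr → x = -0.06622; check Q = 4.8920e-04
Then add 0.2436 M of X.
Step 2:
                   D          J          X          C
  init        0.2331    0.01667     0.7704     0.5345
  Δ         0.009324  -0.006216  -0.009324  -0.009324
  eq          0.2425    0.01045      0.761     0.5251
  solve Keq expr → x = -0.003108; check Q = 4.8920e-04
Then remove 0.06892 M of D.
Step 3:
                   D          J          X          C
  init        0.1736    0.01045      0.761     0.5251
  Δ         0.005465  -0.003644  -0.005465  -0.005465
  eq           0.179   0.006809     0.7556     0.5197
  solve Keq expr → x = -0.001822; check Q = 4.8920e-04

Direction: reverse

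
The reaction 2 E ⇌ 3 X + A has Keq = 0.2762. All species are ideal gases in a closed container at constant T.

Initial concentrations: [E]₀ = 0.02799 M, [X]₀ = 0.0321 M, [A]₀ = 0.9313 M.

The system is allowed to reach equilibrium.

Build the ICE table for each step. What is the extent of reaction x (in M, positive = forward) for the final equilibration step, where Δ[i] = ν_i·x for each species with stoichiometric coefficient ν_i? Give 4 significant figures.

x = 0.004782 M

Q₀ = 0.03932 vs Keq = 0.2762 ⇒ Q<K, forward
Step 1:
                   E          X          A
  init       0.02799     0.0321     0.9313
  Δ        -0.009563    0.01434   0.004782
  eq         0.01843    0.04644     0.9361
  solve Keq expr → x = 0.004782; check Q = 0.2762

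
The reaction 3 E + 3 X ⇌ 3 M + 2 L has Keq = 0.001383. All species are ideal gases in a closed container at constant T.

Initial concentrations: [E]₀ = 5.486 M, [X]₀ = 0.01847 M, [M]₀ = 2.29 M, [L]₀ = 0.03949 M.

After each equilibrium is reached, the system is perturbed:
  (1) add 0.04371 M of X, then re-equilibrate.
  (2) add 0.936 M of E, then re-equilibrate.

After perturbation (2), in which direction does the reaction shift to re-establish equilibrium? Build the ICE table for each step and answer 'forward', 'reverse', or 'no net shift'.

Q₀ = 18 vs Keq = 0.001383 ⇒ Q>K, reverse
Step 1:
                   E          X          M          L
  init         5.486    0.01847       2.29    0.03949
  Δ          0.05491    0.05491   -0.05491    -0.0366
  eq           5.541    0.07338      2.235   0.002885
  solve Keq expr → x = -0.0183; check Q = 0.001383
Then add 0.04371 M of X.
Step 2:
                   E          X          M          L
  init         5.541     0.1171      2.235   0.002885
  Δ         -0.00393   -0.00393    0.00393    0.00262
  eq           5.537     0.1132      2.239   0.005505
  solve Keq expr → x = 0.00131; check Q = 0.001383
Then add 0.936 M of E.
Step 3:
                   E          X          M          L
  init         6.473     0.1132      2.239   0.005505
  Δ        -0.001901  -0.001901   0.001901   0.001267
  eq           6.471     0.1113      2.241   0.006772
  solve Keq expr → x = 6.3356e-04; check Q = 0.001383

Direction: forward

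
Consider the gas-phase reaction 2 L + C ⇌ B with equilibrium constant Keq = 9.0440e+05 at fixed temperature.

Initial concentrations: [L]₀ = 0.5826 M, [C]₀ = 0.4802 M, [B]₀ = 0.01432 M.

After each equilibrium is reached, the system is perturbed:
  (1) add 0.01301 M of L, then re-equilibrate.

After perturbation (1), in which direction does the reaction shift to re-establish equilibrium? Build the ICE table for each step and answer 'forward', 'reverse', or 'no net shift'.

Direction: forward

Q₀ = 0.08786 vs Keq = 9.0440e+05 ⇒ Q<K, forward
Step 1:
                  L         C         B
  I          0.5826    0.4802   0.01432
  C         -0.5813   -0.2906    0.2906
  E        0.001334    0.1896     0.305
  solve Keq expr → x = 0.2906; check Q = 9.0440e+05
Then add 0.01301 M of L.
Step 2:
                  L         C         B
  I         0.01434    0.1896     0.305
  C        -0.01297 -0.006486  0.006486
  E        0.001371    0.1831    0.3114
  solve Keq expr → x = 0.006486; check Q = 9.0440e+05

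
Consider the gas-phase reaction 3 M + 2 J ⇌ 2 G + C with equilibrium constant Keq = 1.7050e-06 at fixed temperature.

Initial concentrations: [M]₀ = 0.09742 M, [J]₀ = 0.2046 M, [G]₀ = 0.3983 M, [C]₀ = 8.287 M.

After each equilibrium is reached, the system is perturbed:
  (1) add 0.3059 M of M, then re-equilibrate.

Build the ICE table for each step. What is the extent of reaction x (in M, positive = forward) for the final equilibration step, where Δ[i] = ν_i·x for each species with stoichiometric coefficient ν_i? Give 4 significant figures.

x = 5.8309e-05 M

Q₀ = 3.3967e+04 vs Keq = 1.7050e-06 ⇒ Q>K, reverse
Step 1:
                    M           J           G           C
  Initial     0.09742      0.2046      0.3983       8.287
  Change       0.5972      0.3981     -0.3981     -0.1991
  Equil        0.6946      0.6027  1.6022e-04       8.088
  solve Keq expr → x = -0.1991; check Q = 1.7050e-06
Then add 0.3059 M of M.
Step 2:
                    M           J           G           C
  Initial       1.001      0.6027  1.6022e-04       8.088
  Change  -1.7493e-04 -1.1662e-04  1.1662e-04  5.8309e-05
  Equil             1      0.6026  2.7683e-04       8.088
  solve Keq expr → x = 5.8309e-05; check Q = 1.7050e-06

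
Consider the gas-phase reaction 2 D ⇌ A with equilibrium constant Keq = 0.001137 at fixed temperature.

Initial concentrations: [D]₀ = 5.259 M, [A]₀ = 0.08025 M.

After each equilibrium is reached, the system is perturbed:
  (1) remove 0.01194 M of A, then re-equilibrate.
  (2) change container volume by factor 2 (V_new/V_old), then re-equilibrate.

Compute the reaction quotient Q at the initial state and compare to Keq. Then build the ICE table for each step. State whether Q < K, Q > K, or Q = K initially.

Q₀ = 0.002902 vs Keq = 0.001137 ⇒ Q>K, reverse
Step 1:
                    D           A
  init          5.259     0.08025
  Δ           0.09531    -0.04765
  eq            5.354      0.0326
  solve Keq expr → x = -0.04765; check Q = 0.001137
Then remove 0.01194 M of A.
Step 2:
                    D           A
  init          5.354     0.02066
  Δ          -0.02331     0.01166
  eq            5.331     0.03231
  solve Keq expr → x = 0.01166; check Q = 0.001137
Then change container volume by factor 2 (V_new/V_old).
Step 3:
                    D           A
  init          2.665     0.01616
  Δ           0.01596   -0.007981
  eq            2.681    0.008175
  solve Keq expr → x = -0.007981; check Q = 0.001137

Q₀ = 0.002902; Q > K (proceeds reverse)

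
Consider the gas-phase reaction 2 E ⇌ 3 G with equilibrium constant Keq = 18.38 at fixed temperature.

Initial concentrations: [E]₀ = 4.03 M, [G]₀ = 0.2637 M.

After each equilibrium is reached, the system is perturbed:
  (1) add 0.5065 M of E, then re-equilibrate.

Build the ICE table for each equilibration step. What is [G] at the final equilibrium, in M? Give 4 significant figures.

Q₀ = 0.001129 vs Keq = 18.38 ⇒ Q<K, forward
Step 1:
                    E           G
  Initial        4.03      0.2637
  Change        -2.33       3.495
  Equil           1.7       3.759
  solve Keq expr → x = 1.165; check Q = 18.38
Then add 0.5065 M of E.
Step 2:
                    E           G
  Initial       2.206       3.759
  Change       -0.248       0.372
  Equil         1.958       4.131
  solve Keq expr → x = 0.124; check Q = 18.38

[G]_eq = 4.131 M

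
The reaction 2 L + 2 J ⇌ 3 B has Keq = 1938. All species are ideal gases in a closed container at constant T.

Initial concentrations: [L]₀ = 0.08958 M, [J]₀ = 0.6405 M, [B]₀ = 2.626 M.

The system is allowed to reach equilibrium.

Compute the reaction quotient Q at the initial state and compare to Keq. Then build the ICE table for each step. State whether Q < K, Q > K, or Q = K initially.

Q₀ = 5501 vs Keq = 1938 ⇒ Q>K, reverse
Step 1:
                    L           J           B
  init        0.08958      0.6405       2.626
  Δ           0.04578     0.04578    -0.06867
  eq           0.1354      0.6863       2.557
  solve Keq expr → x = -0.02289; check Q = 1938

Q₀ = 5501; Q > K (proceeds reverse)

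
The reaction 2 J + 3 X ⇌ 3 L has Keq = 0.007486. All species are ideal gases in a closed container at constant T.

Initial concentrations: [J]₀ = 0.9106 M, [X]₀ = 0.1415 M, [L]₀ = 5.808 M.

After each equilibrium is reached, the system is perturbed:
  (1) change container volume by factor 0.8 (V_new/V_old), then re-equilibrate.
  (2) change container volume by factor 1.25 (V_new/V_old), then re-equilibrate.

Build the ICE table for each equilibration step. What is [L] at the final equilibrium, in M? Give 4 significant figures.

[L]_eq = 1.859 M

Q₀ = 8.3398e+04 vs Keq = 0.007486 ⇒ Q>K, reverse
Step 1:
                  J         X         L
  I          0.9106    0.1415     5.808
  C           2.632     3.949    -3.949
  E           3.543      4.09     1.859
  solve Keq expr → x = -1.316; check Q = 0.007486
Then change container volume by factor 0.8 (V_new/V_old).
Step 2:
                  J         X         L
  I           4.429     5.113     2.324
  C          -0.139   -0.2084    0.2084
  E            4.29     4.904     2.533
  solve Keq expr → x = 0.06948; check Q = 0.007486
Then change container volume by factor 1.25 (V_new/V_old).
Step 3:
                  J         X         L
  I           3.432     3.923     2.026
  C          0.1112    0.1668   -0.1668
  E           3.543      4.09     1.859
  solve Keq expr → x = -0.05558; check Q = 0.007486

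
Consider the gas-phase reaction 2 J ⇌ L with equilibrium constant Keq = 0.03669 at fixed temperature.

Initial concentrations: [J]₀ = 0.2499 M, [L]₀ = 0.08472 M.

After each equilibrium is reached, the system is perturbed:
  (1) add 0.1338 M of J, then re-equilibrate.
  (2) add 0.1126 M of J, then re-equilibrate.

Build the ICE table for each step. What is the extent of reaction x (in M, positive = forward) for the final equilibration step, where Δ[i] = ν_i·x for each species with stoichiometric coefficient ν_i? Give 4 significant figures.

Q₀ = 1.357 vs Keq = 0.03669 ⇒ Q>K, reverse
Step 1:
                  J         L
  I          0.2499   0.08472
  C          0.1573  -0.07864
  E          0.4072  0.006083
  solve Keq expr → x = -0.07864; check Q = 0.03669
Then add 0.1338 M of J.
Step 2:
                  J         L
  I           0.541  0.006083
  C       -0.008629  0.004315
  E          0.5323    0.0104
  solve Keq expr → x = 0.004315; check Q = 0.03669
Then add 0.1126 M of J.
Step 3:
                  J         L
  I          0.6449    0.0104
  C       -0.008892  0.004446
  E          0.6361   0.01484
  solve Keq expr → x = 0.004446; check Q = 0.03669

x = 0.004446 M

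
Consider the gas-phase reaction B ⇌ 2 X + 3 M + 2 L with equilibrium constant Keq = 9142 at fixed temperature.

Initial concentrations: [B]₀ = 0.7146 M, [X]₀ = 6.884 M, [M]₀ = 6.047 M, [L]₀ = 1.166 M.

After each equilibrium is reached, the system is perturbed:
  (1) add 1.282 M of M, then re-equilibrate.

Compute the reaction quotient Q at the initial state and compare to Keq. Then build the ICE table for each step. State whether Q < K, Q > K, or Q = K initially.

Q₀ = 1.9936e+04 vs Keq = 9142 ⇒ Q>K, reverse
Step 1:
                    B           X           M           L
  Initial      0.7146       6.884       6.047       1.166
  Change        0.108      -0.216     -0.3241      -0.216
  Equil        0.8226       6.668       5.723        0.95
  solve Keq expr → x = -0.108; check Q = 9142
Then add 1.282 M of M.
Step 2:
                    B           X           M           L
  Initial      0.8226       6.668       7.005        0.95
  Change      0.07896     -0.1579     -0.2369     -0.1579
  Equil        0.9016        6.51       6.768       0.792
  solve Keq expr → x = -0.07896; check Q = 9142

Q₀ = 1.9936e+04; Q > K (proceeds reverse)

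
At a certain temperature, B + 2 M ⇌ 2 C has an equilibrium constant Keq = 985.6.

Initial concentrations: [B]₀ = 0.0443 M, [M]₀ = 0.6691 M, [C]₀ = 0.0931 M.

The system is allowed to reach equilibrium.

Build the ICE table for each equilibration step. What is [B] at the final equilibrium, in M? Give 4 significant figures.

Q₀ = 0.437 vs Keq = 985.6 ⇒ Q<K, forward
Step 1:
                  B         M         C
  I          0.0443    0.6691    0.0931
  C         -0.0442   -0.0884    0.0884
  E       9.9120e-05    0.5807    0.1815
  solve Keq expr → x = 0.0442; check Q = 985.6

[B]_eq = 9.9120e-05 M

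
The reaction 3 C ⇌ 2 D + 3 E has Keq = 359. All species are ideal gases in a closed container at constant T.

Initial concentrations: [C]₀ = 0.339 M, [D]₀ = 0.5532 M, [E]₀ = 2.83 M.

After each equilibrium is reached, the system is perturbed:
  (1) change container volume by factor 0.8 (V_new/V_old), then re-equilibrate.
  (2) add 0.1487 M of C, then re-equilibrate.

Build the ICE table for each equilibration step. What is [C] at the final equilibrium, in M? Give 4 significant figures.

[C]_eq = 0.4382 M

Q₀ = 178 vs Keq = 359 ⇒ Q<K, forward
Step 1:
                    C           D           E
  init          0.339      0.5532        2.83
  Δ          -0.05385      0.0359     0.05385
  eq           0.2851      0.5891       2.884
  solve Keq expr → x = 0.01795; check Q = 359
Then change container volume by factor 0.8 (V_new/V_old).
Step 2:
                    C           D           E
  init         0.3564      0.7364       3.605
  Δ           0.04194    -0.02796    -0.04194
  eq           0.3984      0.7084       3.563
  solve Keq expr → x = -0.01398; check Q = 359
Then add 0.1487 M of C.
Step 3:
                    C           D           E
  init         0.5471      0.7084       3.563
  Δ           -0.1089     0.07262      0.1089
  eq           0.4382       0.781       3.672
  solve Keq expr → x = 0.03631; check Q = 359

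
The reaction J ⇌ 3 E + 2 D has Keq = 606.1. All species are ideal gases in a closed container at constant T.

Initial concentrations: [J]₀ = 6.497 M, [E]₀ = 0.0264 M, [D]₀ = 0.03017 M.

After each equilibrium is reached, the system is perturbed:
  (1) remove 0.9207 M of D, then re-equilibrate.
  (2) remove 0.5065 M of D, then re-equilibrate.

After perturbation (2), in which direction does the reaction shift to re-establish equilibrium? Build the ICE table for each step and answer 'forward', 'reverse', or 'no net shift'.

Q₀ = 2.5778e-09 vs Keq = 606.1 ⇒ Q<K, forward
Step 1:
                   J          E          D
  I            6.497     0.0264    0.03017
  C           -1.904      5.712      3.808
  E            4.593      5.738      3.838
  solve Keq expr → x = 1.904; check Q = 606.1
Then remove 0.9207 M of D.
Step 2:
                   J          E          D
  I            4.593      5.738      2.918
  C          -0.1821     0.5463     0.3642
  E            4.411      6.285      3.282
  solve Keq expr → x = 0.1821; check Q = 606.1
Then remove 0.5065 M of D.
Step 3:
                   J          E          D
  I            4.411      6.285      2.775
  C          -0.1113      0.334     0.2227
  E              4.3      6.619      2.998
  solve Keq expr → x = 0.1113; check Q = 606.1

Direction: forward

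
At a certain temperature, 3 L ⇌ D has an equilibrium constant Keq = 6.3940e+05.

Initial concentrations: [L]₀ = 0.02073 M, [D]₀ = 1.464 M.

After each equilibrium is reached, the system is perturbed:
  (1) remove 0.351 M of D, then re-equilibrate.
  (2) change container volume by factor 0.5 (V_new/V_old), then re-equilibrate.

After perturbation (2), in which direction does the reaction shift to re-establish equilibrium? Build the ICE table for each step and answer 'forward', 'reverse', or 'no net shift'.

Q₀ = 1.6434e+05 vs Keq = 6.3940e+05 ⇒ Q<K, forward
Step 1:
                   L          D
  init       0.02073      1.464
  Δ        -0.007542   0.002514
  eq         0.01319      1.467
  solve Keq expr → x = 0.002514; check Q = 6.3940e+05
Then remove 0.351 M of D.
Step 2:
                   L          D
  init       0.01319      1.116
  Δ        -0.001148 3.8267e-04
  eq         0.01204      1.116
  solve Keq expr → x = 3.8267e-04; check Q = 6.3940e+05
Then change container volume by factor 0.5 (V_new/V_old).
Step 3:
                   L          D
  init       0.02408      2.232
  Δ        -0.008904   0.002968
  eq         0.01518      2.235
  solve Keq expr → x = 0.002968; check Q = 6.3940e+05

Direction: forward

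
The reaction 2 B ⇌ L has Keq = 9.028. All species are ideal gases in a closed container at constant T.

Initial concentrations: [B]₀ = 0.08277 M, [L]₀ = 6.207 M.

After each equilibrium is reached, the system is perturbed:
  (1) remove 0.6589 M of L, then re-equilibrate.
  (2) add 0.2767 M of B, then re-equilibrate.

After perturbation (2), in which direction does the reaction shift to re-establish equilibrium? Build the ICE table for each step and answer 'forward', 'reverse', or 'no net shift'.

Q₀ = 906 vs Keq = 9.028 ⇒ Q>K, reverse
Step 1:
                  B         L
  Initial   0.08277     6.207
  Change     0.7219    -0.361
  Equil      0.8047     5.846
  solve Keq expr → x = -0.361; check Q = 9.028
Then remove 0.6589 M of L.
Step 2:
                  B         L
  Initial    0.8047     5.187
  Change   -0.04506   0.02253
  Equil      0.7596      5.21
  solve Keq expr → x = 0.02253; check Q = 9.028
Then add 0.2767 M of B.
Step 3:
                  B         L
  Initial     1.036      5.21
  Change     -0.267    0.1335
  Equil      0.7693     5.343
  solve Keq expr → x = 0.1335; check Q = 9.028

Direction: forward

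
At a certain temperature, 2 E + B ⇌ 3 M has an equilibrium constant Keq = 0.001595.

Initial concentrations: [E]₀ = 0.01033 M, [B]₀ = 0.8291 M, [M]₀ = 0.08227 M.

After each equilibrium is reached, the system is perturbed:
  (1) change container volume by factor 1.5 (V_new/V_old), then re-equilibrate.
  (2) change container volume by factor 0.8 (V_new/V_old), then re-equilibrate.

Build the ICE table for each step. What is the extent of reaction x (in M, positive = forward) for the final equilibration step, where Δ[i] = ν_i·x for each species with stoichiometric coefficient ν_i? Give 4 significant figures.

Q₀ = 6.294 vs Keq = 0.001595 ⇒ Q>K, reverse
Step 1:
                    E           B           M
  Initial     0.01033      0.8291     0.08227
  Change      0.04423     0.02211    -0.06634
  Equil       0.05456      0.8512     0.01593
  solve Keq expr → x = -0.02211; check Q = 0.001595
Then change container volume by factor 1.5 (V_new/V_old).
Step 2:
                    E           B           M
  Initial     0.03637      0.5675     0.01062
  Change            0           0           0
  Equil       0.03637      0.5675     0.01062
  solve Keq expr → x = 0; check Q = 0.001595
Then change container volume by factor 0.8 (V_new/V_old).
Step 3:
                    E           B           M
  Initial     0.04546      0.7093     0.01327
  Change            0           0           0
  Equil       0.04546      0.7093     0.01327
  solve Keq expr → x = 0; check Q = 0.001595

x = 0 M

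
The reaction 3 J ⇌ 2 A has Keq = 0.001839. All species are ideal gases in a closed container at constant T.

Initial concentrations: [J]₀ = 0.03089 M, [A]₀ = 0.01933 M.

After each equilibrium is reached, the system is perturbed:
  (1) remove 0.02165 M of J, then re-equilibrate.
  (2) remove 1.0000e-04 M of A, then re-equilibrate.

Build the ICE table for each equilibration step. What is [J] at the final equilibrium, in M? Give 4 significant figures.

Q₀ = 12.68 vs Keq = 0.001839 ⇒ Q>K, reverse
Step 1:
                  J         A
  Initial   0.03089   0.01933
  Change    0.02807  -0.01872
  Equil     0.05896 6.1400e-04
  solve Keq expr → x = -0.009358; check Q = 0.001839
Then remove 0.02165 M of J.
Step 2:
                  J         A
  Initial   0.03731 6.1400e-04
  Change  4.4896e-04 -2.9931e-04
  Equil     0.03776 3.1470e-04
  solve Keq expr → x = -1.4965e-04; check Q = 0.001839
Then remove 1.0000e-04 M of A.
Step 3:
                  J         A
  Initial   0.03776 2.1470e-04
  Change  -1.4724e-04 9.8161e-05
  Equil     0.03762 3.1286e-04
  solve Keq expr → x = 4.9081e-05; check Q = 0.001839

[J]_eq = 0.03762 M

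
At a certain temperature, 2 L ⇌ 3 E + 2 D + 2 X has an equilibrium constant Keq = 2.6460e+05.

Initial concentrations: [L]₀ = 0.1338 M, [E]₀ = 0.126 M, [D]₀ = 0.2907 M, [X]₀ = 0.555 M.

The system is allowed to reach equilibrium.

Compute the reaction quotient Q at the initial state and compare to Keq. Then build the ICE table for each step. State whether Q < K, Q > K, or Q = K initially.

Q₀ = 0.002909 vs Keq = 2.6460e+05 ⇒ Q<K, forward
Step 1:
                    L           E           D           X
  I            0.1338       0.126      0.2907       0.555
  C           -0.1337      0.2005      0.1337      0.1337
  E        1.0602e-04      0.3265      0.4244      0.6887
  solve Keq expr → x = 0.06685; check Q = 2.6460e+05

Q₀ = 0.002909; Q < K (proceeds forward)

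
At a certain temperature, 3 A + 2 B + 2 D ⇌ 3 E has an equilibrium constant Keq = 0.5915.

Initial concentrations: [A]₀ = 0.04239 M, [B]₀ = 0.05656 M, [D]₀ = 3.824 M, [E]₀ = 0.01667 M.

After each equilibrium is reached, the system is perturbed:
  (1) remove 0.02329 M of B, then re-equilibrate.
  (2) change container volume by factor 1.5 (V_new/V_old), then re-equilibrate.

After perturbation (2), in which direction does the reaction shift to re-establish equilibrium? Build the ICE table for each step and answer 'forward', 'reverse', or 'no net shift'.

Q₀ = 1.3 vs Keq = 0.5915 ⇒ Q>K, reverse
Step 1:
                   A          B          D          E
  Initial    0.04239    0.05656      3.824    0.01667
  Change    0.002728   0.001819   0.001819  -0.002728
  Equil      0.04512    0.05838      3.826    0.01394
  solve Keq expr → x = -9.0937e-04; check Q = 0.5915
Then remove 0.02329 M of B.
Step 2:
                   A          B          D          E
  Initial    0.04512    0.03509      3.826    0.01394
  Change    0.002963   0.001975   0.001975  -0.002963
  Equil      0.04808    0.03706      3.828    0.01098
  solve Keq expr → x = -9.8766e-04; check Q = 0.5915
Then change container volume by factor 1.5 (V_new/V_old).
Step 3:
                   A          B          D          E
  Initial    0.03205    0.02471      2.552   0.007319
  Change    0.002515   0.001676   0.001676  -0.002515
  Equil      0.03457    0.02639      2.554   0.004805
  solve Keq expr → x = -8.3817e-04; check Q = 0.5915

Direction: reverse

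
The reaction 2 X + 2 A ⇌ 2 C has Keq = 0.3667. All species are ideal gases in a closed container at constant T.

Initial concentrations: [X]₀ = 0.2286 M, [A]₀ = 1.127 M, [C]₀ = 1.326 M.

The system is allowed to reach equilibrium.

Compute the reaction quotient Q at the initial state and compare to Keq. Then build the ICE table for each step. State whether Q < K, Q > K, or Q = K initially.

Q₀ = 26.49 vs Keq = 0.3667 ⇒ Q>K, reverse
Step 1:
                  X         A         C
  init       0.2286     1.127     1.326
  Δ          0.5441    0.5441   -0.5441
  eq         0.7727     1.671    0.7819
  solve Keq expr → x = -0.272; check Q = 0.3667

Q₀ = 26.49; Q > K (proceeds reverse)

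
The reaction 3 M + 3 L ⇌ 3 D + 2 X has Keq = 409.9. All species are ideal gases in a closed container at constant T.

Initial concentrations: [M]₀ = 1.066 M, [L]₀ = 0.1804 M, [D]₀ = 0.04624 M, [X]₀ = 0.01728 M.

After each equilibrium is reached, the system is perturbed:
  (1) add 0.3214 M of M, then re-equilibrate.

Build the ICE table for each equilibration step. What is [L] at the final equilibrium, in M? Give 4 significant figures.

[L]_eq = 0.006377 M

Q₀ = 4.1511e-06 vs Keq = 409.9 ⇒ Q<K, forward
Step 1:
                    M           L           D           X
  I             1.066      0.1804     0.04624     0.01728
  C           -0.1719     -0.1719      0.1719      0.1146
  E            0.8941    0.008509      0.2181      0.1319
  solve Keq expr → x = 0.0573; check Q = 409.9
Then add 0.3214 M of M.
Step 2:
                    M           L           D           X
  I             1.216    0.008509      0.2181      0.1319
  C         -0.002132   -0.002132    0.002132    0.001421
  E             1.213    0.006377      0.2203      0.1333
  solve Keq expr → x = 7.1073e-04; check Q = 409.9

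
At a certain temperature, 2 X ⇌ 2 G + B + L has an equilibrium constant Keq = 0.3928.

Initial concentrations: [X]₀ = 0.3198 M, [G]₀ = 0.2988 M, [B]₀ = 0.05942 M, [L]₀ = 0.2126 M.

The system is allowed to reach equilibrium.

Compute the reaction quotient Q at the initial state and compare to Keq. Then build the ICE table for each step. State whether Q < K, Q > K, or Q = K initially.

Q₀ = 0.01103 vs Keq = 0.3928 ⇒ Q<K, forward
Step 1:
                    X           G           B           L
  init         0.3198      0.2988     0.05942      0.2126
  Δ           -0.1669      0.1669     0.08347     0.08347
  eq           0.1529      0.4657      0.1429      0.2961
  solve Keq expr → x = 0.08347; check Q = 0.3928

Q₀ = 0.01103; Q < K (proceeds forward)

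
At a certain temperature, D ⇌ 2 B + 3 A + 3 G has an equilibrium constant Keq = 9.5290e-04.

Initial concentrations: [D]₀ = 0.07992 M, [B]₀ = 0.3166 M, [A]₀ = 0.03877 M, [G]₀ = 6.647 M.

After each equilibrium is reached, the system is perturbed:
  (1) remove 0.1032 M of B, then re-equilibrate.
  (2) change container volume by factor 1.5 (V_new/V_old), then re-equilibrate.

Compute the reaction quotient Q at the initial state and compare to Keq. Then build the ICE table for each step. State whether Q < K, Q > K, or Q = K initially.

Q₀ = 0.02146; Q > K (proceeds reverse)

Q₀ = 0.02146 vs Keq = 9.5290e-04 ⇒ Q>K, reverse
Step 1:
                    D           B           A           G
  Initial     0.07992      0.3166     0.03877       6.647
  Change     0.008015    -0.01603    -0.02405    -0.02405
  Equil       0.08794      0.3006     0.01472       6.623
  solve Keq expr → x = -0.008015; check Q = 9.5290e-04
Then remove 0.1032 M of B.
Step 2:
                    D           B           A           G
  Initial     0.08794      0.1974     0.01472       6.623
  Change    -0.001484    0.002967    0.004451    0.004451
  Equil       0.08645      0.2003     0.01918       6.627
  solve Keq expr → x = 0.001484; check Q = 9.5290e-04
Then change container volume by factor 1.5 (V_new/V_old).
Step 3:
                    D           B           A           G
  Initial     0.05763      0.1336     0.01278       4.418
  Change    -0.005732     0.01146      0.0172      0.0172
  Equil        0.0519       0.145     0.02998       4.435
  solve Keq expr → x = 0.005732; check Q = 9.5290e-04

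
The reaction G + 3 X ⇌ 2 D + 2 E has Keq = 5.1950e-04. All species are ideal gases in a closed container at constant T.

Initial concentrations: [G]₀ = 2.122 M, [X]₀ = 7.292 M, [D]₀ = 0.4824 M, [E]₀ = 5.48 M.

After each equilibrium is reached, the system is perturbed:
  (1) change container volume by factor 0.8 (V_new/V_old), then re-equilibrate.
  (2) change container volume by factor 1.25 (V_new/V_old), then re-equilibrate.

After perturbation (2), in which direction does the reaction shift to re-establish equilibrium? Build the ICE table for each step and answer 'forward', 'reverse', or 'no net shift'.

Direction: no net shift

Q₀ = 0.008494 vs Keq = 5.1950e-04 ⇒ Q>K, reverse
Step 1:
                   G          X          D          E
  init         2.122      7.292     0.4824       5.48
  Δ           0.1682     0.5046    -0.3364    -0.3364
  eq            2.29      7.797      0.146      5.144
  solve Keq expr → x = -0.1682; check Q = 5.1950e-04
Then change container volume by factor 0.8 (V_new/V_old).
Step 2:
                   G          X          D          E
  init         2.863      9.746     0.1825      6.429
  Δ                0          0          0          0
  eq           2.863      9.746     0.1825      6.429
  solve Keq expr → x = 0; check Q = 5.1950e-04
Then change container volume by factor 1.25 (V_new/V_old).
Step 3:
                   G          X          D          E
  init          2.29      7.797      0.146      5.144
  Δ                0          0          0          0
  eq            2.29      7.797      0.146      5.144
  solve Keq expr → x = 0; check Q = 5.1950e-04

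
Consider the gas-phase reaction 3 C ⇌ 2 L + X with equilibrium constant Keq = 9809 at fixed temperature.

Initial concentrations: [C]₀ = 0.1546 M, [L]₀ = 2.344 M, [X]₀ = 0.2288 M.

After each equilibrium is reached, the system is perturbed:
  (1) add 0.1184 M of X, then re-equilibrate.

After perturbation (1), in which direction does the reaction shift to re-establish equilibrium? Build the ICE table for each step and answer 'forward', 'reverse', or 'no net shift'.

Q₀ = 340.2 vs Keq = 9809 ⇒ Q<K, forward
Step 1:
                    C           L           X
  init         0.1546       2.344      0.2288
  Δ           -0.1008     0.06721     0.03361
  eq          0.05378       2.411      0.2624
  solve Keq expr → x = 0.03361; check Q = 9809
Then add 0.1184 M of X.
Step 2:
                    C           L           X
  init        0.05378       2.411      0.3808
  Δ          0.006907   -0.004605   -0.002302
  eq          0.06069       2.407      0.3785
  solve Keq expr → x = -0.002302; check Q = 9809

Direction: reverse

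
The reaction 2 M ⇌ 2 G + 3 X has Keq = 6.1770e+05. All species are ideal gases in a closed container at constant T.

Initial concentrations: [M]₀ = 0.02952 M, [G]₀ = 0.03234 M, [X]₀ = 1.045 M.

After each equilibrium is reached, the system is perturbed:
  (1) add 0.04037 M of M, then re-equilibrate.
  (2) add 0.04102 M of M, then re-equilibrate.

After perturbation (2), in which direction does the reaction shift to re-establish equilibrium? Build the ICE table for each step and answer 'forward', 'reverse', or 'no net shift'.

Direction: forward

Q₀ = 1.37 vs Keq = 6.1770e+05 ⇒ Q<K, forward
Step 1:
                    M           G           X
  I           0.02952     0.03234       1.045
  C          -0.02943     0.02943     0.04415
  E        8.9335e-05     0.06177       1.089
  solve Keq expr → x = 0.01472; check Q = 6.1770e+05
Then add 0.04037 M of M.
Step 2:
                    M           G           X
  I           0.04046     0.06177       1.089
  C           -0.0403      0.0403     0.06045
  E        1.6008e-04      0.1021        1.15
  solve Keq expr → x = 0.02015; check Q = 6.1770e+05
Then add 0.04102 M of M.
Step 3:
                    M           G           X
  I           0.04118      0.1021        1.15
  C          -0.04094     0.04094     0.06141
  E        2.4249e-04       0.143       1.211
  solve Keq expr → x = 0.02047; check Q = 6.1770e+05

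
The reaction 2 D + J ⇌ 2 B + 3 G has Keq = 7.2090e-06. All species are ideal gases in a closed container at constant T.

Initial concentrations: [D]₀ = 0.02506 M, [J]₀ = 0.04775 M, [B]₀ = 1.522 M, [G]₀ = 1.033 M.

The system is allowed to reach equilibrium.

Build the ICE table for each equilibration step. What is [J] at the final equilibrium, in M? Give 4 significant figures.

Q₀ = 8.5152e+04 vs Keq = 7.2090e-06 ⇒ Q>K, reverse
Step 1:
                   D          J          B          G
  I          0.02506    0.04775      1.522      1.033
  C           0.6803     0.3402    -0.6803      -1.02
  E           0.7054     0.3879     0.8417    0.01252
  solve Keq expr → x = -0.3402; check Q = 7.2090e-06

[J]_eq = 0.3879 M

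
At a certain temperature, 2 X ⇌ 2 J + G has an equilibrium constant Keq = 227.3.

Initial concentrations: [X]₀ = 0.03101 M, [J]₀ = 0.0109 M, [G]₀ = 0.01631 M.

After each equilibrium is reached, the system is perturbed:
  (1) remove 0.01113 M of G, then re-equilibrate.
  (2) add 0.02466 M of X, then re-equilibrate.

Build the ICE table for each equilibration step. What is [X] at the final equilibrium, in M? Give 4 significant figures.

Q₀ = 0.002015 vs Keq = 227.3 ⇒ Q<K, forward
Step 1:
                   X          J          G
  Initial    0.03101     0.0109    0.01631
  Change    -0.03052    0.03052    0.01526
  Equil   4.8817e-04    0.04142    0.03157
  solve Keq expr → x = 0.01526; check Q = 227.3
Then remove 0.01113 M of G.
Step 2:
                   X          J          G
  Initial 4.8817e-04    0.04142    0.02044
  Change  -9.4021e-05 9.4021e-05 4.7010e-05
  Equil   3.9415e-04    0.04152    0.02049
  solve Keq expr → x = 4.7010e-05; check Q = 227.3
Then add 0.02466 M of X.
Step 3:
                   X          J          G
  Initial    0.02505    0.04152    0.02049
  Change    -0.02427    0.02427    0.01213
  Equil   7.8805e-04    0.06578    0.03262
  solve Keq expr → x = 0.01213; check Q = 227.3

[X]_eq = 7.8805e-04 M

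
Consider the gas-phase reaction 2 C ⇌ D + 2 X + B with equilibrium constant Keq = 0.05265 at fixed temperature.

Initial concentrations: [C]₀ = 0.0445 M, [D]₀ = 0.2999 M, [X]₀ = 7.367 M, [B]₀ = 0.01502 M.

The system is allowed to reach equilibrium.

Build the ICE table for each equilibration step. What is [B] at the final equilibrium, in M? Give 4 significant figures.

Q₀ = 123.5 vs Keq = 0.05265 ⇒ Q>K, reverse
Step 1:
                   C          D          X          B
  I           0.0445     0.2999      7.367    0.01502
  C             0.03     -0.015      -0.03     -0.015
  E           0.0745     0.2849      7.337 1.9055e-05
  solve Keq expr → x = -0.015; check Q = 0.05265

[B]_eq = 1.9055e-05 M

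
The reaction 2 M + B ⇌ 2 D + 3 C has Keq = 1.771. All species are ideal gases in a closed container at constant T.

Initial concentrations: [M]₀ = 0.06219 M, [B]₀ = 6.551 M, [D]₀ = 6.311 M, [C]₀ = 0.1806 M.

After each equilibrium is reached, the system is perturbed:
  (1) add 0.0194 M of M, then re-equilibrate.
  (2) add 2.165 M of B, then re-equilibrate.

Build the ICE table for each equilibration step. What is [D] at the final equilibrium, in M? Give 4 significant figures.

[D]_eq = 6.294 M

Q₀ = 9.26 vs Keq = 1.771 ⇒ Q>K, reverse
Step 1:
                   M          B          D          C
  init       0.06219      6.551      6.311     0.1806
  Δ          0.02991    0.01496   -0.02991   -0.04487
  eq          0.0921      6.566      6.281     0.1357
  solve Keq expr → x = -0.01496; check Q = 1.771
Then add 0.0194 M of M.
Step 2:
                   M          B          D          C
  init        0.1115      6.566      6.281     0.1357
  Δ        -0.007523  -0.003762   0.007523    0.01129
  eq           0.104      6.562      6.289      0.147
  solve Keq expr → x = 0.003762; check Q = 1.771
Then add 2.165 M of B.
Step 3:
                   M          B          D          C
  init         0.104      8.727      6.289      0.147
  Δ        -0.005713  -0.002856   0.005713   0.008569
  eq         0.09827      8.724      6.294     0.1556
  solve Keq expr → x = 0.002856; check Q = 1.771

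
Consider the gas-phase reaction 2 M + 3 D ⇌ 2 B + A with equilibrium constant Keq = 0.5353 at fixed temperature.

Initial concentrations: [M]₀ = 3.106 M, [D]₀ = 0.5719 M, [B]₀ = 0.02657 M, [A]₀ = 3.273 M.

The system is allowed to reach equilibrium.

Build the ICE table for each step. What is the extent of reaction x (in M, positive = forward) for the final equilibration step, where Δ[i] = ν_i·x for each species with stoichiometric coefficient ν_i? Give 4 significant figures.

Q₀ = 0.00128 vs Keq = 0.5353 ⇒ Q<K, forward
Step 1:
                   M          D          B          A
  init         3.106     0.5719    0.02657      3.273
  Δ          -0.1749    -0.2624     0.1749    0.08745
  eq           2.931     0.3095     0.2015       3.36
  solve Keq expr → x = 0.08745; check Q = 0.5353

x = 0.08745 M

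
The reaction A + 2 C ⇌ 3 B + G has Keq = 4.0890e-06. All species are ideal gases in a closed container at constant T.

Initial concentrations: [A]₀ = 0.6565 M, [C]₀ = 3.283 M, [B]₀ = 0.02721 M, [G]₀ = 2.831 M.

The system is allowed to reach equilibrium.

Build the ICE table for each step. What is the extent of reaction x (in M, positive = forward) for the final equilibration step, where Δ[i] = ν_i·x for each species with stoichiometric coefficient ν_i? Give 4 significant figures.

Q₀ = 8.0603e-06 vs Keq = 4.0890e-06 ⇒ Q>K, reverse
Step 1:
                   A          C          B          G
  init        0.6565      3.283    0.02721      2.831
  Δ         0.001823   0.003645  -0.005468  -0.001823
  eq          0.6583      3.287    0.02174      2.829
  solve Keq expr → x = -0.001823; check Q = 4.0890e-06

x = -0.001823 M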